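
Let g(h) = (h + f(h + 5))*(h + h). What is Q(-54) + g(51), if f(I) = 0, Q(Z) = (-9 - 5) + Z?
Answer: 5134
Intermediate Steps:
Q(Z) = -14 + Z
g(h) = 2*h² (g(h) = (h + 0)*(h + h) = h*(2*h) = 2*h²)
Q(-54) + g(51) = (-14 - 54) + 2*51² = -68 + 2*2601 = -68 + 5202 = 5134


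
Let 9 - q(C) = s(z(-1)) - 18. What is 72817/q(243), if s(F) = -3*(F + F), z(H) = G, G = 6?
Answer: 72817/63 ≈ 1155.8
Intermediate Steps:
z(H) = 6
s(F) = -6*F
q(C) = 63 (q(C) = 9 - (-6*6 - 18) = 9 - (-36 - 18) = 9 - 1*(-54) = 9 + 54 = 63)
72817/q(243) = 72817/63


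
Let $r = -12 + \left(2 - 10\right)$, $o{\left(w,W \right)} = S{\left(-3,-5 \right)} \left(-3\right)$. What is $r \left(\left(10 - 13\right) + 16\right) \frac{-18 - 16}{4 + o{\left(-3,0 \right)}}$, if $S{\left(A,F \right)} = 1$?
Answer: $8840$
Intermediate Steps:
$o{\left(w,W \right)} = -3$ ($o{\left(w,W \right)} = 1 \left(-3\right) = -3$)
$r = -20$ ($r = -12 - 8 = -20$)
$r \left(\left(10 - 13\right) + 16\right) \frac{-18 - 16}{4 + o{\left(-3,0 \right)}} = - 20 \left(\left(10 - 13\right) + 16\right) \frac{-18 - 16}{4 - 3} = - 20 \left(-3 + 16\right) \left(- \frac{34}{1}\right) = \left(-20\right) 13 \left(\left(-34\right) 1\right) = \left(-260\right) \left(-34\right) = 8840$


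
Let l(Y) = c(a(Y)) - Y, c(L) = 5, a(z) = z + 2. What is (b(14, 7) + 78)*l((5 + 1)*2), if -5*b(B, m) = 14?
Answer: -2632/5 ≈ -526.40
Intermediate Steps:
a(z) = 2 + z
b(B, m) = -14/5 (b(B, m) = -⅕*14 = -14/5)
l(Y) = 5 - Y
(b(14, 7) + 78)*l((5 + 1)*2) = (-14/5 + 78)*(5 - (5 + 1)*2) = 376*(5 - 6*2)/5 = 376*(5 - 1*12)/5 = 376*(5 - 12)/5 = (376/5)*(-7) = -2632/5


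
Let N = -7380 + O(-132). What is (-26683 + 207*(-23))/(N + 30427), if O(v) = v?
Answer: -31444/22915 ≈ -1.3722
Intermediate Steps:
N = -7512 (N = -7380 - 132 = -7512)
(-26683 + 207*(-23))/(N + 30427) = (-26683 + 207*(-23))/(-7512 + 30427) = (-26683 - 4761)/22915 = -31444*1/22915 = -31444/22915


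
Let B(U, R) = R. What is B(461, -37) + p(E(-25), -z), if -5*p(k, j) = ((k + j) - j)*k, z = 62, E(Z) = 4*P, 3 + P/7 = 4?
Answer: -969/5 ≈ -193.80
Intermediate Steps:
P = 7 (P = -21 + 7*4 = -21 + 28 = 7)
E(Z) = 28 (E(Z) = 4*7 = 28)
p(k, j) = -k**2/5 (p(k, j) = -((k + j) - j)*k/5 = -((j + k) - j)*k/5 = -k*k/5 = -k**2/5)
B(461, -37) + p(E(-25), -z) = -37 - 1/5*28**2 = -37 - 1/5*784 = -37 - 784/5 = -969/5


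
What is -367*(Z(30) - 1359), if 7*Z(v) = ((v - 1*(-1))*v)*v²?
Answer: -303687729/7 ≈ -4.3384e+7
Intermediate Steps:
Z(v) = v³*(1 + v)/7 (Z(v) = (((v - 1*(-1))*v)*v²)/7 = (((v + 1)*v)*v²)/7 = (((1 + v)*v)*v²)/7 = ((v*(1 + v))*v²)/7 = (v³*(1 + v))/7 = v³*(1 + v)/7)
-367*(Z(30) - 1359) = -367*((⅐)*30³*(1 + 30) - 1359) = -367*((⅐)*27000*31 - 1359) = -367*(837000/7 - 1359) = -367*827487/7 = -303687729/7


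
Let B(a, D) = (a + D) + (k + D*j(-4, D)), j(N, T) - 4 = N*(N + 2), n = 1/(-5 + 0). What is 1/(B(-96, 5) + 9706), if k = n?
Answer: 5/48374 ≈ 0.00010336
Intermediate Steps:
n = -⅕ (n = 1/(-5) = -⅕ ≈ -0.20000)
j(N, T) = 4 + N*(2 + N) (j(N, T) = 4 + N*(N + 2) = 4 + N*(2 + N))
k = -⅕ ≈ -0.20000
B(a, D) = -⅕ + a + 13*D (B(a, D) = (a + D) + (-⅕ + D*(4 + (-4)² + 2*(-4))) = (D + a) + (-⅕ + D*(4 + 16 - 8)) = (D + a) + (-⅕ + D*12) = (D + a) + (-⅕ + 12*D) = -⅕ + a + 13*D)
1/(B(-96, 5) + 9706) = 1/((-⅕ - 96 + 13*5) + 9706) = 1/((-⅕ - 96 + 65) + 9706) = 1/(-156/5 + 9706) = 1/(48374/5) = 5/48374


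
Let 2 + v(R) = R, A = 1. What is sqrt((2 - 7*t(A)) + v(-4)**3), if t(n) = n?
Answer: I*sqrt(221) ≈ 14.866*I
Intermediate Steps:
v(R) = -2 + R
sqrt((2 - 7*t(A)) + v(-4)**3) = sqrt((2 - 7*1) + (-2 - 4)**3) = sqrt((2 - 7) + (-6)**3) = sqrt(-5 - 216) = sqrt(-221) = I*sqrt(221)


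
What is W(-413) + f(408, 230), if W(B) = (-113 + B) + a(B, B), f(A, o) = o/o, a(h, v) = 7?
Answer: -518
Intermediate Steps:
f(A, o) = 1
W(B) = -106 + B (W(B) = (-113 + B) + 7 = -106 + B)
W(-413) + f(408, 230) = (-106 - 413) + 1 = -519 + 1 = -518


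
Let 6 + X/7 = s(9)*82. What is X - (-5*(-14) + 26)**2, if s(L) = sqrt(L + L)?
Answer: -9258 + 1722*sqrt(2) ≈ -6822.7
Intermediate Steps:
s(L) = sqrt(2)*sqrt(L) (s(L) = sqrt(2*L) = sqrt(2)*sqrt(L))
X = -42 + 1722*sqrt(2) (X = -42 + 7*((sqrt(2)*sqrt(9))*82) = -42 + 7*((sqrt(2)*3)*82) = -42 + 7*((3*sqrt(2))*82) = -42 + 7*(246*sqrt(2)) = -42 + 1722*sqrt(2) ≈ 2393.3)
X - (-5*(-14) + 26)**2 = (-42 + 1722*sqrt(2)) - (-5*(-14) + 26)**2 = (-42 + 1722*sqrt(2)) - (70 + 26)**2 = (-42 + 1722*sqrt(2)) - 1*96**2 = (-42 + 1722*sqrt(2)) - 1*9216 = (-42 + 1722*sqrt(2)) - 9216 = -9258 + 1722*sqrt(2)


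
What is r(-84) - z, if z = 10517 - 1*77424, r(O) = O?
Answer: 66823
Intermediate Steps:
z = -66907 (z = 10517 - 77424 = -66907)
r(-84) - z = -84 - 1*(-66907) = -84 + 66907 = 66823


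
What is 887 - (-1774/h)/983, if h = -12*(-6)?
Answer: 31390043/35388 ≈ 887.03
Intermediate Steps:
h = 72 (h = -1*(-72) = 72)
887 - (-1774/h)/983 = 887 - (-1774/72)/983 = 887 - (-1774*1/72)/983 = 887 - (-887)/(36*983) = 887 - 1*(-887/35388) = 887 + 887/35388 = 31390043/35388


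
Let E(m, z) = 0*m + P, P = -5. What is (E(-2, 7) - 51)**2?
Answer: 3136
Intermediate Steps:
E(m, z) = -5 (E(m, z) = 0*m - 5 = 0 - 5 = -5)
(E(-2, 7) - 51)**2 = (-5 - 51)**2 = (-56)**2 = 3136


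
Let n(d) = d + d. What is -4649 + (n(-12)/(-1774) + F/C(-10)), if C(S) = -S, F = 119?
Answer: -41130957/8870 ≈ -4637.1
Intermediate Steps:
n(d) = 2*d
-4649 + (n(-12)/(-1774) + F/C(-10)) = -4649 + ((2*(-12))/(-1774) + 119/((-1*(-10)))) = -4649 + (-24*(-1/1774) + 119/10) = -4649 + (12/887 + 119*(⅒)) = -4649 + (12/887 + 119/10) = -4649 + 105673/8870 = -41130957/8870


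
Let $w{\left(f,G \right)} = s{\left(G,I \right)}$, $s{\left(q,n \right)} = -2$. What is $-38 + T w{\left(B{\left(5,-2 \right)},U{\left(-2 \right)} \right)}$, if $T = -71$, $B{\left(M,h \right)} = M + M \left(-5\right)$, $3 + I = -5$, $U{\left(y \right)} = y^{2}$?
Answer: $104$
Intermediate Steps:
$I = -8$ ($I = -3 - 5 = -8$)
$B{\left(M,h \right)} = - 4 M$ ($B{\left(M,h \right)} = M - 5 M = - 4 M$)
$w{\left(f,G \right)} = -2$
$-38 + T w{\left(B{\left(5,-2 \right)},U{\left(-2 \right)} \right)} = -38 - -142 = -38 + 142 = 104$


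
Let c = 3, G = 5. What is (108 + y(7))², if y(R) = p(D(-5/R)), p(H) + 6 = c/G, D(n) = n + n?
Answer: 263169/25 ≈ 10527.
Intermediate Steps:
D(n) = 2*n
p(H) = -27/5 (p(H) = -6 + 3/5 = -6 + 3*(⅕) = -6 + ⅗ = -27/5)
y(R) = -27/5
(108 + y(7))² = (108 - 27/5)² = (513/5)² = 263169/25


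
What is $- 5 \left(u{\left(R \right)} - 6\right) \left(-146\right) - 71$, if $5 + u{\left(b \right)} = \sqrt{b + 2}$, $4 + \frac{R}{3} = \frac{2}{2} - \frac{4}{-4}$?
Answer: $-8101 + 1460 i \approx -8101.0 + 1460.0 i$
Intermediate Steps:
$R = -6$ ($R = -12 + 3 \left(\frac{2}{2} - \frac{4}{-4}\right) = -12 + 3 \left(2 \cdot \frac{1}{2} - -1\right) = -12 + 3 \left(1 + 1\right) = -12 + 3 \cdot 2 = -12 + 6 = -6$)
$u{\left(b \right)} = -5 + \sqrt{2 + b}$ ($u{\left(b \right)} = -5 + \sqrt{b + 2} = -5 + \sqrt{2 + b}$)
$- 5 \left(u{\left(R \right)} - 6\right) \left(-146\right) - 71 = - 5 \left(\left(-5 + \sqrt{2 - 6}\right) - 6\right) \left(-146\right) - 71 = - 5 \left(\left(-5 + \sqrt{-4}\right) - 6\right) \left(-146\right) - 71 = - 5 \left(\left(-5 + 2 i\right) - 6\right) \left(-146\right) - 71 = - 5 \left(-11 + 2 i\right) \left(-146\right) - 71 = \left(55 - 10 i\right) \left(-146\right) - 71 = \left(-8030 + 1460 i\right) - 71 = -8101 + 1460 i$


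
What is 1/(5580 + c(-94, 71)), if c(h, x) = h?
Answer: 1/5486 ≈ 0.00018228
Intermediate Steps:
1/(5580 + c(-94, 71)) = 1/(5580 - 94) = 1/5486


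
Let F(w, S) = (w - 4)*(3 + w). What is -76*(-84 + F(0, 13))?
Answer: 7296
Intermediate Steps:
F(w, S) = (-4 + w)*(3 + w)
-76*(-84 + F(0, 13)) = -76*(-84 + (-12 + 0**2 - 1*0)) = -76*(-84 + (-12 + 0 + 0)) = -76*(-84 - 12) = -76*(-96) = 7296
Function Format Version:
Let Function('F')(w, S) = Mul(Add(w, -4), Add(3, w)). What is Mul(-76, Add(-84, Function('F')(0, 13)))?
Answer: 7296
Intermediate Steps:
Function('F')(w, S) = Mul(Add(-4, w), Add(3, w))
Mul(-76, Add(-84, Function('F')(0, 13))) = Mul(-76, Add(-84, Add(-12, Pow(0, 2), Mul(-1, 0)))) = Mul(-76, Add(-84, Add(-12, 0, 0))) = Mul(-76, Add(-84, -12)) = Mul(-76, -96) = 7296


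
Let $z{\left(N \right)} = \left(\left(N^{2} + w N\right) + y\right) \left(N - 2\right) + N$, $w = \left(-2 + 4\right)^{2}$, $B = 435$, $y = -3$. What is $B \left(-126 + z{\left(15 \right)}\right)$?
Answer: $1546425$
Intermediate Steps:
$w = 4$ ($w = 2^{2} = 4$)
$z{\left(N \right)} = N + \left(-2 + N\right) \left(-3 + N^{2} + 4 N\right)$ ($z{\left(N \right)} = \left(\left(N^{2} + 4 N\right) - 3\right) \left(N - 2\right) + N = \left(-3 + N^{2} + 4 N\right) \left(N - 2\right) + N = \left(-3 + N^{2} + 4 N\right) \left(-2 + N\right) + N = \left(-2 + N\right) \left(-3 + N^{2} + 4 N\right) + N = N + \left(-2 + N\right) \left(-3 + N^{2} + 4 N\right)$)
$B \left(-126 + z{\left(15 \right)}\right) = 435 \left(-126 + \left(6 + 15^{3} - 150 + 2 \cdot 15^{2}\right)\right) = 435 \left(-126 + \left(6 + 3375 - 150 + 2 \cdot 225\right)\right) = 435 \left(-126 + \left(6 + 3375 - 150 + 450\right)\right) = 435 \left(-126 + 3681\right) = 435 \cdot 3555 = 1546425$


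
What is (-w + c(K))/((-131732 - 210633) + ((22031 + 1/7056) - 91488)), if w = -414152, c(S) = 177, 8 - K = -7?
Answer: -2923505424/2905816031 ≈ -1.0061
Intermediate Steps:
K = 15 (K = 8 - 1*(-7) = 8 + 7 = 15)
(-w + c(K))/((-131732 - 210633) + ((22031 + 1/7056) - 91488)) = (-1*(-414152) + 177)/((-131732 - 210633) + ((22031 + 1/7056) - 91488)) = (414152 + 177)/(-342365 + ((22031 + 1/7056) - 91488)) = 414329/(-342365 + (155450737/7056 - 91488)) = 414329/(-342365 - 490088591/7056) = 414329/(-2905816031/7056) = 414329*(-7056/2905816031) = -2923505424/2905816031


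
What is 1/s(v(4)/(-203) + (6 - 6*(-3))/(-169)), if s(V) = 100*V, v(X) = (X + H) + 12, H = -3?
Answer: -34307/706900 ≈ -0.048532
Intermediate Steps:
v(X) = 9 + X (v(X) = (X - 3) + 12 = (-3 + X) + 12 = 9 + X)
1/s(v(4)/(-203) + (6 - 6*(-3))/(-169)) = 1/(100*((9 + 4)/(-203) + (6 - 6*(-3))/(-169))) = 1/(100*(13*(-1/203) + (6 + 18)*(-1/169))) = 1/(100*(-13/203 + 24*(-1/169))) = 1/(100*(-13/203 - 24/169)) = 1/(100*(-7069/34307)) = 1/(-706900/34307) = -34307/706900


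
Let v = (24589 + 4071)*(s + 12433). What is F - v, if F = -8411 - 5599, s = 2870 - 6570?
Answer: -250301790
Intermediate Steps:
s = -3700
v = 250287780 (v = (24589 + 4071)*(-3700 + 12433) = 28660*8733 = 250287780)
F = -14010
F - v = -14010 - 1*250287780 = -14010 - 250287780 = -250301790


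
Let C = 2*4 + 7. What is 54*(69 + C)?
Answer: 4536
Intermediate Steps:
C = 15 (C = 8 + 7 = 15)
54*(69 + C) = 54*(69 + 15) = 54*84 = 4536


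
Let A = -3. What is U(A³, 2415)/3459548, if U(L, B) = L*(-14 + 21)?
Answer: -189/3459548 ≈ -5.4631e-5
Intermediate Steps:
U(L, B) = 7*L (U(L, B) = L*7 = 7*L)
U(A³, 2415)/3459548 = (7*(-3)³)/3459548 = (7*(-27))*(1/3459548) = -189*1/3459548 = -189/3459548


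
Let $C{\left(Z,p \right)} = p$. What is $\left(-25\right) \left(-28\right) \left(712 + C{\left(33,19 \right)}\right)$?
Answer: $511700$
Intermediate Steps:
$\left(-25\right) \left(-28\right) \left(712 + C{\left(33,19 \right)}\right) = \left(-25\right) \left(-28\right) \left(712 + 19\right) = 700 \cdot 731 = 511700$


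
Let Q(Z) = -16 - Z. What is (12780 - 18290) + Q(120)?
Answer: -5646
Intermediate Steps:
(12780 - 18290) + Q(120) = (12780 - 18290) + (-16 - 1*120) = -5510 + (-16 - 120) = -5510 - 136 = -5646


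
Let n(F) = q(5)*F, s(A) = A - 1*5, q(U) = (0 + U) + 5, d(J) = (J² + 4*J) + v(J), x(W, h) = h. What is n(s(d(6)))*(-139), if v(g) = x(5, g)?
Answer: -84790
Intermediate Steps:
v(g) = g
d(J) = J² + 5*J (d(J) = (J² + 4*J) + J = J² + 5*J)
q(U) = 5 + U (q(U) = U + 5 = 5 + U)
s(A) = -5 + A (s(A) = A - 5 = -5 + A)
n(F) = 10*F (n(F) = (5 + 5)*F = 10*F)
n(s(d(6)))*(-139) = (10*(-5 + 6*(5 + 6)))*(-139) = (10*(-5 + 6*11))*(-139) = (10*(-5 + 66))*(-139) = (10*61)*(-139) = 610*(-139) = -84790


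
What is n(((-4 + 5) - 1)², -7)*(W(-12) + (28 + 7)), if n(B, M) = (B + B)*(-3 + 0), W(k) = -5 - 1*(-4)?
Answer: 0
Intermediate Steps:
W(k) = -1 (W(k) = -5 + 4 = -1)
n(B, M) = -6*B (n(B, M) = (2*B)*(-3) = -6*B)
n(((-4 + 5) - 1)², -7)*(W(-12) + (28 + 7)) = (-6*((-4 + 5) - 1)²)*(-1 + (28 + 7)) = (-6*(1 - 1)²)*(-1 + 35) = -6*0²*34 = -6*0*34 = 0*34 = 0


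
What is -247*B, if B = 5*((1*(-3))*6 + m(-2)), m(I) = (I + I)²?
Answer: 2470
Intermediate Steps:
m(I) = 4*I² (m(I) = (2*I)² = 4*I²)
B = -10 (B = 5*((1*(-3))*6 + 4*(-2)²) = 5*(-3*6 + 4*4) = 5*(-18 + 16) = 5*(-2) = -10)
-247*B = -247*(-10) = 2470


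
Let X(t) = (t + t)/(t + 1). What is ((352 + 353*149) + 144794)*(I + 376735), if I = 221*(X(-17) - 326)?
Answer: 482743855867/8 ≈ 6.0343e+10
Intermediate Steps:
X(t) = 2*t/(1 + t) (X(t) = (2*t)/(1 + t) = 2*t/(1 + t))
I = -572611/8 (I = 221*(2*(-17)/(1 - 17) - 326) = 221*(2*(-17)/(-16) - 326) = 221*(2*(-17)*(-1/16) - 326) = 221*(17/8 - 326) = 221*(-2591/8) = -572611/8 ≈ -71576.)
((352 + 353*149) + 144794)*(I + 376735) = ((352 + 353*149) + 144794)*(-572611/8 + 376735) = ((352 + 52597) + 144794)*(2441269/8) = (52949 + 144794)*(2441269/8) = 197743*(2441269/8) = 482743855867/8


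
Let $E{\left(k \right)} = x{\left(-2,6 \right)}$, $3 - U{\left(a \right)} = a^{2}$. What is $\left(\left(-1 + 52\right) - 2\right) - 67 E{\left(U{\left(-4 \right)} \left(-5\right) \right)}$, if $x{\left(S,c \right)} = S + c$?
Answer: $-219$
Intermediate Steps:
$U{\left(a \right)} = 3 - a^{2}$
$E{\left(k \right)} = 4$ ($E{\left(k \right)} = -2 + 6 = 4$)
$\left(\left(-1 + 52\right) - 2\right) - 67 E{\left(U{\left(-4 \right)} \left(-5\right) \right)} = \left(\left(-1 + 52\right) - 2\right) - 268 = \left(51 - 2\right) - 268 = 49 - 268 = -219$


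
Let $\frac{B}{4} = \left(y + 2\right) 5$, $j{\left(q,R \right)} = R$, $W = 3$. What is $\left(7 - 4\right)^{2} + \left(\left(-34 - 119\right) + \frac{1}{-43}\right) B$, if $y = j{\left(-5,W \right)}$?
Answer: $- \frac{657613}{43} \approx -15293.0$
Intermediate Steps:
$y = 3$
$B = 100$ ($B = 4 \left(3 + 2\right) 5 = 4 \cdot 5 \cdot 5 = 4 \cdot 25 = 100$)
$\left(7 - 4\right)^{2} + \left(\left(-34 - 119\right) + \frac{1}{-43}\right) B = \left(7 - 4\right)^{2} + \left(\left(-34 - 119\right) + \frac{1}{-43}\right) 100 = \left(7 - 4\right)^{2} + \left(-153 - \frac{1}{43}\right) 100 = \left(7 - 4\right)^{2} - \frac{658000}{43} = 3^{2} - \frac{658000}{43} = 9 - \frac{658000}{43} = - \frac{657613}{43}$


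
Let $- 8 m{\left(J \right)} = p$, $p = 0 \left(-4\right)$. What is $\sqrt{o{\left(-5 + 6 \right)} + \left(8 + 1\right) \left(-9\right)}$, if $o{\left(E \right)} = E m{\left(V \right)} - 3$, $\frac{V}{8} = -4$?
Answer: $2 i \sqrt{21} \approx 9.1651 i$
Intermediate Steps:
$V = -32$ ($V = 8 \left(-4\right) = -32$)
$p = 0$
$m{\left(J \right)} = 0$ ($m{\left(J \right)} = \left(- \frac{1}{8}\right) 0 = 0$)
$o{\left(E \right)} = -3$ ($o{\left(E \right)} = E 0 - 3 = 0 - 3 = -3$)
$\sqrt{o{\left(-5 + 6 \right)} + \left(8 + 1\right) \left(-9\right)} = \sqrt{-3 + \left(8 + 1\right) \left(-9\right)} = \sqrt{-3 + 9 \left(-9\right)} = \sqrt{-3 - 81} = \sqrt{-84} = 2 i \sqrt{21}$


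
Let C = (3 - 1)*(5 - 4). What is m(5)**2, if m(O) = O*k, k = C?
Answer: 100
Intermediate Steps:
C = 2 (C = 2*1 = 2)
k = 2
m(O) = 2*O (m(O) = O*2 = 2*O)
m(5)**2 = (2*5)**2 = 10**2 = 100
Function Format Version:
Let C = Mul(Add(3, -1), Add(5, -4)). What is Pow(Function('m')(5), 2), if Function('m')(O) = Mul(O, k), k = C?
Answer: 100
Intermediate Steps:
C = 2 (C = Mul(2, 1) = 2)
k = 2
Function('m')(O) = Mul(2, O) (Function('m')(O) = Mul(O, 2) = Mul(2, O))
Pow(Function('m')(5), 2) = Pow(Mul(2, 5), 2) = Pow(10, 2) = 100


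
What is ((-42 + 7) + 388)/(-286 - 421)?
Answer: -353/707 ≈ -0.49929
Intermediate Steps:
((-42 + 7) + 388)/(-286 - 421) = (-35 + 388)/(-707) = 353*(-1/707) = -353/707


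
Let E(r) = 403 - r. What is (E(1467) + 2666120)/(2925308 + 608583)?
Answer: 2665056/3533891 ≈ 0.75414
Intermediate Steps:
(E(1467) + 2666120)/(2925308 + 608583) = ((403 - 1*1467) + 2666120)/(2925308 + 608583) = ((403 - 1467) + 2666120)/3533891 = (-1064 + 2666120)*(1/3533891) = 2665056*(1/3533891) = 2665056/3533891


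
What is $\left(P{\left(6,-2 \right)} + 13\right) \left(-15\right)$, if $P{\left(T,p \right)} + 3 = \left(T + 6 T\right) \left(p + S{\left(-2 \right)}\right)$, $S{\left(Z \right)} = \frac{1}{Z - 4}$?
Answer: $1215$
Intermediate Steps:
$S{\left(Z \right)} = \frac{1}{-4 + Z}$
$P{\left(T,p \right)} = -3 + 7 T \left(- \frac{1}{6} + p\right)$ ($P{\left(T,p \right)} = -3 + \left(T + 6 T\right) \left(p + \frac{1}{-4 - 2}\right) = -3 + 7 T \left(p + \frac{1}{-6}\right) = -3 + 7 T \left(p - \frac{1}{6}\right) = -3 + 7 T \left(- \frac{1}{6} + p\right)$)
$\left(P{\left(6,-2 \right)} + 13\right) \left(-15\right) = \left(\left(-3 - 7 + 7 \cdot 6 \left(-2\right)\right) + 13\right) \left(-15\right) = \left(\left(-3 - 7 - 84\right) + 13\right) \left(-15\right) = \left(-94 + 13\right) \left(-15\right) = \left(-81\right) \left(-15\right) = 1215$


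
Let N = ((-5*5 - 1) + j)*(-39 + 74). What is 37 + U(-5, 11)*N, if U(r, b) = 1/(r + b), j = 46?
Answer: 461/3 ≈ 153.67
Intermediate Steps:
U(r, b) = 1/(b + r)
N = 700 (N = ((-5*5 - 1) + 46)*(-39 + 74) = ((-25 - 1) + 46)*35 = (-26 + 46)*35 = 20*35 = 700)
37 + U(-5, 11)*N = 37 + 700/(11 - 5) = 37 + 700/6 = 37 + (⅙)*700 = 37 + 350/3 = 461/3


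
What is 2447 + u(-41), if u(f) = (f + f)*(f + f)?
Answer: 9171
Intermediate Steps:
u(f) = 4*f**2 (u(f) = (2*f)*(2*f) = 4*f**2)
2447 + u(-41) = 2447 + 4*(-41)**2 = 2447 + 4*1681 = 2447 + 6724 = 9171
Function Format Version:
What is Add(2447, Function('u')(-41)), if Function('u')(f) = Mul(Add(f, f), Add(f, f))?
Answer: 9171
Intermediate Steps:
Function('u')(f) = Mul(4, Pow(f, 2)) (Function('u')(f) = Mul(Mul(2, f), Mul(2, f)) = Mul(4, Pow(f, 2)))
Add(2447, Function('u')(-41)) = Add(2447, Mul(4, Pow(-41, 2))) = Add(2447, Mul(4, 1681)) = Add(2447, 6724) = 9171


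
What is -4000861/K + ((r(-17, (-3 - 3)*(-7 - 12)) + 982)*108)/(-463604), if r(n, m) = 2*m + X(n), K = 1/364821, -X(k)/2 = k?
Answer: -169168880649252369/115901 ≈ -1.4596e+12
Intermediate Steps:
X(k) = -2*k
K = 1/364821 ≈ 2.7411e-6
r(n, m) = -2*n + 2*m (r(n, m) = 2*m - 2*n = -2*n + 2*m)
-4000861/K + ((r(-17, (-3 - 3)*(-7 - 12)) + 982)*108)/(-463604) = -4000861/1/364821 + (((-2*(-17) + 2*((-3 - 3)*(-7 - 12))) + 982)*108)/(-463604) = -4000861*364821 + (((34 + 2*(-6*(-19))) + 982)*108)*(-1/463604) = -1459598110881 + (((34 + 2*114) + 982)*108)*(-1/463604) = -1459598110881 + (((34 + 228) + 982)*108)*(-1/463604) = -1459598110881 + ((262 + 982)*108)*(-1/463604) = -1459598110881 + (1244*108)*(-1/463604) = -1459598110881 + 134352*(-1/463604) = -1459598110881 - 33588/115901 = -169168880649252369/115901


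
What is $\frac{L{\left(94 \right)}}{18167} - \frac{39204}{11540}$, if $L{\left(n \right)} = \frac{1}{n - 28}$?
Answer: $- \frac{11751611737}{3459178470} \approx -3.3972$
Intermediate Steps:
$L{\left(n \right)} = \frac{1}{-28 + n}$
$\frac{L{\left(94 \right)}}{18167} - \frac{39204}{11540} = \frac{1}{\left(-28 + 94\right) 18167} - \frac{39204}{11540} = \frac{1}{66} \cdot \frac{1}{18167} - \frac{9801}{2885} = \frac{1}{1199022} - \frac{9801}{2885} = - \frac{11751611737}{3459178470}$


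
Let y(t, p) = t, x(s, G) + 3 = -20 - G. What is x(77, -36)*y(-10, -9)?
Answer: -130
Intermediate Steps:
x(s, G) = -23 - G (x(s, G) = -3 + (-20 - G) = -23 - G)
x(77, -36)*y(-10, -9) = (-23 - 1*(-36))*(-10) = (-23 + 36)*(-10) = 13*(-10) = -130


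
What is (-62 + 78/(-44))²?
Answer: 1968409/484 ≈ 4067.0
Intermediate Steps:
(-62 + 78/(-44))² = (-62 + 78*(-1/44))² = (-62 - 39/22)² = (-1403/22)² = 1968409/484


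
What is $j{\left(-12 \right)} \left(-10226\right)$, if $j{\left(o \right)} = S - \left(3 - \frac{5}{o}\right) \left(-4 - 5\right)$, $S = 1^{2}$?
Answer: $- \frac{649351}{2} \approx -3.2468 \cdot 10^{5}$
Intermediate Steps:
$S = 1$
$j{\left(o \right)} = 28 - \frac{45}{o}$ ($j{\left(o \right)} = 1 - \left(3 - \frac{5}{o}\right) \left(-4 - 5\right) = 1 - \left(3 - \frac{5}{o}\right) \left(-9\right) = 1 - \left(-27 + \frac{45}{o}\right) = 1 + \left(27 - \frac{45}{o}\right) = 28 - \frac{45}{o}$)
$j{\left(-12 \right)} \left(-10226\right) = \left(28 - \frac{45}{-12}\right) \left(-10226\right) = \left(28 - - \frac{15}{4}\right) \left(-10226\right) = \left(28 + \frac{15}{4}\right) \left(-10226\right) = \frac{127}{4} \left(-10226\right) = - \frac{649351}{2}$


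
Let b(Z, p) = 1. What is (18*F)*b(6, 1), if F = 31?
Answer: 558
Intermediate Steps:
(18*F)*b(6, 1) = (18*31)*1 = 558*1 = 558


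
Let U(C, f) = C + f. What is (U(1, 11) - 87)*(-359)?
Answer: 26925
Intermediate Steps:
(U(1, 11) - 87)*(-359) = ((1 + 11) - 87)*(-359) = (12 - 87)*(-359) = -75*(-359) = 26925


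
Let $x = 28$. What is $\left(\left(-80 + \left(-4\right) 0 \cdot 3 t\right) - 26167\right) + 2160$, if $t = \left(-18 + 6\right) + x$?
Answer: $-24087$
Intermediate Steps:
$t = 16$ ($t = \left(-18 + 6\right) + 28 = -12 + 28 = 16$)
$\left(\left(-80 + \left(-4\right) 0 \cdot 3 t\right) - 26167\right) + 2160 = \left(\left(-80 + \left(-4\right) 0 \cdot 3 \cdot 16\right) - 26167\right) + 2160 = \left(\left(-80 + 0 \cdot 3 \cdot 16\right) - 26167\right) + 2160 = \left(\left(-80 + 0 \cdot 16\right) - 26167\right) + 2160 = \left(\left(-80 + 0\right) - 26167\right) + 2160 = \left(-80 - 26167\right) + 2160 = -26247 + 2160 = -24087$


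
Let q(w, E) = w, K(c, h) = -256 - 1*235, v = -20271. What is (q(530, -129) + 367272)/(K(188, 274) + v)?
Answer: -183901/10381 ≈ -17.715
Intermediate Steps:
K(c, h) = -491 (K(c, h) = -256 - 235 = -491)
(q(530, -129) + 367272)/(K(188, 274) + v) = (530 + 367272)/(-491 - 20271) = 367802/(-20762) = 367802*(-1/20762) = -183901/10381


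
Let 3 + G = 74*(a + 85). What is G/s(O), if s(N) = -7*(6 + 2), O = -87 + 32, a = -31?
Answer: -3993/56 ≈ -71.304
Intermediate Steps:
G = 3993 (G = -3 + 74*(-31 + 85) = -3 + 74*54 = -3 + 3996 = 3993)
O = -55
s(N) = -56 (s(N) = -7*8 = -56)
G/s(O) = 3993/(-56) = 3993*(-1/56) = -3993/56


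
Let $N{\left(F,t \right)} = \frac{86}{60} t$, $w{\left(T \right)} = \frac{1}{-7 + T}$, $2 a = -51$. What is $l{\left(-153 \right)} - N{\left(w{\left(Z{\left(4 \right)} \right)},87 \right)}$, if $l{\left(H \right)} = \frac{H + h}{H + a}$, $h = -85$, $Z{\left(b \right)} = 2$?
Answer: $- \frac{3701}{30} \approx -123.37$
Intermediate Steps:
$a = - \frac{51}{2}$ ($a = \frac{1}{2} \left(-51\right) = - \frac{51}{2} \approx -25.5$)
$N{\left(F,t \right)} = \frac{43 t}{30}$ ($N{\left(F,t \right)} = 86 \cdot \frac{1}{60} t = \frac{43 t}{30}$)
$l{\left(H \right)} = \frac{-85 + H}{- \frac{51}{2} + H}$ ($l{\left(H \right)} = \frac{H - 85}{H - \frac{51}{2}} = \frac{-85 + H}{- \frac{51}{2} + H}$)
$l{\left(-153 \right)} - N{\left(w{\left(Z{\left(4 \right)} \right)},87 \right)} = \frac{2 \left(-85 - 153\right)}{-51 + 2 \left(-153\right)} - \frac{43}{30} \cdot 87 = 2 \frac{1}{-51 - 306} \left(-238\right) - \frac{1247}{10} = 2 \frac{1}{-357} \left(-238\right) - \frac{1247}{10} = 2 \left(- \frac{1}{357}\right) \left(-238\right) - \frac{1247}{10} = \frac{4}{3} - \frac{1247}{10} = - \frac{3701}{30}$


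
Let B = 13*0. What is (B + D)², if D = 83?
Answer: 6889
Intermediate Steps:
B = 0
(B + D)² = (0 + 83)² = 83² = 6889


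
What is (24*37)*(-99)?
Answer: -87912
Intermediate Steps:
(24*37)*(-99) = 888*(-99) = -87912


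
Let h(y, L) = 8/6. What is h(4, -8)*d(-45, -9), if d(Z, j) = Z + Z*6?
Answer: -420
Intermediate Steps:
d(Z, j) = 7*Z (d(Z, j) = Z + 6*Z = 7*Z)
h(y, L) = 4/3 (h(y, L) = 8*(⅙) = 4/3)
h(4, -8)*d(-45, -9) = 4*(7*(-45))/3 = (4/3)*(-315) = -420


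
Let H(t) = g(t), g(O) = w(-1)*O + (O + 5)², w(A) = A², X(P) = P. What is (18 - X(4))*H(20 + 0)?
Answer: 9030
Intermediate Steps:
g(O) = O + (5 + O)² (g(O) = (-1)²*O + (O + 5)² = 1*O + (5 + O)² = O + (5 + O)²)
H(t) = t + (5 + t)²
(18 - X(4))*H(20 + 0) = (18 - 1*4)*((20 + 0) + (5 + (20 + 0))²) = (18 - 4)*(20 + (5 + 20)²) = 14*(20 + 25²) = 14*(20 + 625) = 14*645 = 9030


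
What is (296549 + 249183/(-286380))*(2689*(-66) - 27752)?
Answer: -968272839281209/15910 ≈ -6.0859e+10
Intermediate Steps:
(296549 + 249183/(-286380))*(2689*(-66) - 27752) = (296549 + 249183*(-1/286380))*(-177474 - 27752) = (296549 - 27687/31820)*(-205226) = (9436161493/31820)*(-205226) = -968272839281209/15910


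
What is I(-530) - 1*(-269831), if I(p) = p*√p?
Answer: 269831 - 530*I*√530 ≈ 2.6983e+5 - 12202.0*I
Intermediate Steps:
I(p) = p^(3/2)
I(-530) - 1*(-269831) = (-530)^(3/2) - 1*(-269831) = -530*I*√530 + 269831 = 269831 - 530*I*√530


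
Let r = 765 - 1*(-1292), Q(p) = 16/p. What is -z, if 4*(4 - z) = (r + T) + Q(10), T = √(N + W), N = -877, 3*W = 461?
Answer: 10213/20 + I*√6510/12 ≈ 510.65 + 6.7237*I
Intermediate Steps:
W = 461/3 (W = (⅓)*461 = 461/3 ≈ 153.67)
T = I*√6510/3 (T = √(-877 + 461/3) = √(-2170/3) = I*√6510/3 ≈ 26.895*I)
r = 2057 (r = 765 + 1292 = 2057)
z = -10213/20 - I*√6510/12 (z = 4 - ((2057 + I*√6510/3) + 16/10)/4 = 4 - ((2057 + I*√6510/3) + 16*(⅒))/4 = 4 - ((2057 + I*√6510/3) + 8/5)/4 = 4 - (10293/5 + I*√6510/3)/4 = 4 + (-10293/20 - I*√6510/12) = -10213/20 - I*√6510/12 ≈ -510.65 - 6.7237*I)
-z = -(-10213/20 - I*√6510/12) = 10213/20 + I*√6510/12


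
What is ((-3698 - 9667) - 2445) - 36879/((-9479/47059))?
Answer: 1585625871/9479 ≈ 1.6728e+5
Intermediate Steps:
((-3698 - 9667) - 2445) - 36879/((-9479/47059)) = (-13365 - 2445) - 36879/((-9479*1/47059)) = -15810 - 36879/(-9479/47059) = -15810 - 36879*(-47059)/9479 = -15810 - 1*(-1735488861/9479) = -15810 + 1735488861/9479 = 1585625871/9479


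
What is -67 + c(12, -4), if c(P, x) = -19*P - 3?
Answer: -298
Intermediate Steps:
c(P, x) = -3 - 19*P
-67 + c(12, -4) = -67 + (-3 - 19*12) = -67 + (-3 - 228) = -67 - 231 = -298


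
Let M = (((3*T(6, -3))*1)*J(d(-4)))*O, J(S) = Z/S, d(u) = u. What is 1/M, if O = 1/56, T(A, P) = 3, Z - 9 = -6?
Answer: -224/27 ≈ -8.2963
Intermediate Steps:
Z = 3 (Z = 9 - 6 = 3)
O = 1/56 ≈ 0.017857
J(S) = 3/S
M = -27/224 (M = (((3*3)*1)*(3/(-4)))*(1/56) = ((9*1)*(3*(-1/4)))*(1/56) = (9*(-3/4))*(1/56) = -27/4*1/56 = -27/224 ≈ -0.12054)
1/M = 1/(-27/224) = -224/27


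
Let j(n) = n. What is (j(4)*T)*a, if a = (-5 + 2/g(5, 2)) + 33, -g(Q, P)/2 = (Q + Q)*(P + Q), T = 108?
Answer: 423144/35 ≈ 12090.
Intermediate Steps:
g(Q, P) = -4*Q*(P + Q) (g(Q, P) = -2*(Q + Q)*(P + Q) = -2*2*Q*(P + Q) = -4*Q*(P + Q))
a = 1959/70 (a = (-5 + 2/(-4*5*(2 + 5))) + 33 = (-5 + 2/(-4*5*7)) + 33 = (-5 + 2/(-140)) + 33 = (-5 - 1/140*2) + 33 = (-5 - 1/70) + 33 = -351/70 + 33 = 1959/70 ≈ 27.986)
(j(4)*T)*a = (4*108)*(1959/70) = 432*(1959/70) = 423144/35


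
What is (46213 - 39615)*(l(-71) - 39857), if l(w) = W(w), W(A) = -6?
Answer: -263016074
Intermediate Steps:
l(w) = -6
(46213 - 39615)*(l(-71) - 39857) = (46213 - 39615)*(-6 - 39857) = 6598*(-39863) = -263016074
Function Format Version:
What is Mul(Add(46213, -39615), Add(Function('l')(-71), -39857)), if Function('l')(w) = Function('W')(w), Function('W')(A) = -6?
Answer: -263016074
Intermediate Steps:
Function('l')(w) = -6
Mul(Add(46213, -39615), Add(Function('l')(-71), -39857)) = Mul(Add(46213, -39615), Add(-6, -39857)) = Mul(6598, -39863) = -263016074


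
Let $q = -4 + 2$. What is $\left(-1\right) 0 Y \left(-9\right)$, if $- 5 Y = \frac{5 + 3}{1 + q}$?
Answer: $0$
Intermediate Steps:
$q = -2$
$Y = \frac{8}{5}$ ($Y = - \frac{\left(5 + 3\right) \frac{1}{1 - 2}}{5} = - \frac{8 \frac{1}{-1}}{5} = - \frac{8 \left(-1\right)}{5} = \left(- \frac{1}{5}\right) \left(-8\right) = \frac{8}{5} \approx 1.6$)
$\left(-1\right) 0 Y \left(-9\right) = \left(-1\right) 0 \cdot \frac{8}{5} \left(-9\right) = 0 \cdot \frac{8}{5} \left(-9\right) = 0 \left(-9\right) = 0$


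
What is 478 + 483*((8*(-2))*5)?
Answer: -38162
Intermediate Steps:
478 + 483*((8*(-2))*5) = 478 + 483*(-16*5) = 478 + 483*(-80) = 478 - 38640 = -38162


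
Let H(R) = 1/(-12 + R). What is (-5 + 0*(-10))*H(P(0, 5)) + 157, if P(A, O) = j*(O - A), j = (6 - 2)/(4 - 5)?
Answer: 5029/32 ≈ 157.16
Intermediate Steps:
j = -4 (j = 4/(-1) = 4*(-1) = -4)
P(A, O) = -4*O + 4*A (P(A, O) = -4*(O - A) = -4*O + 4*A)
(-5 + 0*(-10))*H(P(0, 5)) + 157 = (-5 + 0*(-10))/(-12 + (-4*5 + 4*0)) + 157 = (-5 + 0)/(-12 + (-20 + 0)) + 157 = -5/(-12 - 20) + 157 = -5/(-32) + 157 = -5*(-1/32) + 157 = 5/32 + 157 = 5029/32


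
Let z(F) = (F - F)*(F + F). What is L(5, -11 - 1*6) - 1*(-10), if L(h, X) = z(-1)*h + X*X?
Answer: 299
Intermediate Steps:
z(F) = 0 (z(F) = 0*(2*F) = 0)
L(h, X) = X² (L(h, X) = 0*h + X*X = 0 + X² = X²)
L(5, -11 - 1*6) - 1*(-10) = (-11 - 1*6)² - 1*(-10) = (-11 - 6)² + 10 = (-17)² + 10 = 289 + 10 = 299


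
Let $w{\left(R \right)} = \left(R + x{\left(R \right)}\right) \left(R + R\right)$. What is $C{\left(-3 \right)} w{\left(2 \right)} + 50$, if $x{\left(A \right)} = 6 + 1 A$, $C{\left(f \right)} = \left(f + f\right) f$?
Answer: $770$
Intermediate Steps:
$C{\left(f \right)} = 2 f^{2}$ ($C{\left(f \right)} = 2 f f = 2 f^{2}$)
$x{\left(A \right)} = 6 + A$
$w{\left(R \right)} = 2 R \left(6 + 2 R\right)$ ($w{\left(R \right)} = \left(R + \left(6 + R\right)\right) \left(R + R\right) = \left(6 + 2 R\right) 2 R = 2 R \left(6 + 2 R\right)$)
$C{\left(-3 \right)} w{\left(2 \right)} + 50 = 2 \left(-3\right)^{2} \cdot 4 \cdot 2 \left(3 + 2\right) + 50 = 2 \cdot 9 \cdot 4 \cdot 2 \cdot 5 + 50 = 18 \cdot 40 + 50 = 720 + 50 = 770$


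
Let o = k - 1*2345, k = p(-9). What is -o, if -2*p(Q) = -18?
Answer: 2336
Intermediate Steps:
p(Q) = 9 (p(Q) = -½*(-18) = 9)
k = 9
o = -2336 (o = 9 - 1*2345 = 9 - 2345 = -2336)
-o = -1*(-2336) = 2336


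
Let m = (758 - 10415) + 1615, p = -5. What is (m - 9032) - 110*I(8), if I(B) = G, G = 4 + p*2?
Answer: -16414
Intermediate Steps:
G = -6 (G = 4 - 5*2 = 4 - 10 = -6)
I(B) = -6
m = -8042 (m = -9657 + 1615 = -8042)
(m - 9032) - 110*I(8) = (-8042 - 9032) - 110*(-6) = -17074 + 660 = -16414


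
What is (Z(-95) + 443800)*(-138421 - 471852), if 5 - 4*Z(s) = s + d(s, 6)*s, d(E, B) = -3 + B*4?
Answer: -1084635151535/4 ≈ -2.7116e+11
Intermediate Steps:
d(E, B) = -3 + 4*B
Z(s) = 5/4 - 11*s/2 (Z(s) = 5/4 - (s + (-3 + 4*6)*s)/4 = 5/4 - (s + (-3 + 24)*s)/4 = 5/4 - (s + 21*s)/4 = 5/4 - 11*s/2)
(Z(-95) + 443800)*(-138421 - 471852) = ((5/4 - 11/2*(-95)) + 443800)*(-138421 - 471852) = ((5/4 + 1045/2) + 443800)*(-610273) = (2095/4 + 443800)*(-610273) = (1777295/4)*(-610273) = -1084635151535/4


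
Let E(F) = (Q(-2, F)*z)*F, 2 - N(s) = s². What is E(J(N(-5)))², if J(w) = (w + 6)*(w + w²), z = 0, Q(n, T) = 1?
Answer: 0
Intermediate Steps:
N(s) = 2 - s²
J(w) = (6 + w)*(w + w²)
E(F) = 0 (E(F) = (1*0)*F = 0*F = 0)
E(J(N(-5)))² = 0² = 0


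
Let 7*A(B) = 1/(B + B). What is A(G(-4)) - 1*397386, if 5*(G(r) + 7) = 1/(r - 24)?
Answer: -389835676/981 ≈ -3.9739e+5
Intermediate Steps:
G(r) = -7 + 1/(5*(-24 + r)) (G(r) = -7 + 1/(5*(r - 24)) = -7 + 1/(5*(-24 + r)))
A(B) = 1/(14*B) (A(B) = 1/(7*(B + B)) = 1/(7*((2*B))) = (1/(2*B))/7 = 1/(14*B))
A(G(-4)) - 1*397386 = 1/(14*(((841 - 35*(-4))/(5*(-24 - 4))))) - 1*397386 = 1/(14*(((⅕)*(841 + 140)/(-28)))) - 397386 = 1/(14*(((⅕)*(-1/28)*981))) - 397386 = 1/(14*(-981/140)) - 397386 = (1/14)*(-140/981) - 397386 = -10/981 - 397386 = -389835676/981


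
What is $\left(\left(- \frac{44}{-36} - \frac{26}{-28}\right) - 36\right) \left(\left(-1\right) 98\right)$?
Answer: $\frac{29855}{9} \approx 3317.2$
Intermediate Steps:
$\left(\left(- \frac{44}{-36} - \frac{26}{-28}\right) - 36\right) \left(\left(-1\right) 98\right) = \left(\left(\left(-44\right) \left(- \frac{1}{36}\right) - - \frac{13}{14}\right) - 36\right) \left(-98\right) = \left(\left(\frac{11}{9} + \frac{13}{14}\right) - 36\right) \left(-98\right) = \left(\frac{271}{126} - 36\right) \left(-98\right) = \left(- \frac{4265}{126}\right) \left(-98\right) = \frac{29855}{9}$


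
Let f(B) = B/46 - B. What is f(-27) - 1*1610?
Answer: -72845/46 ≈ -1583.6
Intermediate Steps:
f(B) = -45*B/46 (f(B) = B*(1/46) - B = B/46 - B = -45*B/46)
f(-27) - 1*1610 = -45/46*(-27) - 1*1610 = 1215/46 - 1610 = -72845/46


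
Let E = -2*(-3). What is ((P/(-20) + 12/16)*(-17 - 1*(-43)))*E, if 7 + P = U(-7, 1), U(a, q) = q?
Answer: 819/5 ≈ 163.80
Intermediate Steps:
P = -6 (P = -7 + 1 = -6)
E = 6
((P/(-20) + 12/16)*(-17 - 1*(-43)))*E = ((-6/(-20) + 12/16)*(-17 - 1*(-43)))*6 = ((-6*(-1/20) + 12*(1/16))*(-17 + 43))*6 = ((3/10 + ¾)*26)*6 = ((21/20)*26)*6 = (273/10)*6 = 819/5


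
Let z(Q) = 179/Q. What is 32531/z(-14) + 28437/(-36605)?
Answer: -16676251793/6552295 ≈ -2545.1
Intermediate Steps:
32531/z(-14) + 28437/(-36605) = 32531/((179/(-14))) + 28437/(-36605) = 32531/((179*(-1/14))) + 28437*(-1/36605) = 32531/(-179/14) - 28437/36605 = 32531*(-14/179) - 28437/36605 = -455434/179 - 28437/36605 = -16676251793/6552295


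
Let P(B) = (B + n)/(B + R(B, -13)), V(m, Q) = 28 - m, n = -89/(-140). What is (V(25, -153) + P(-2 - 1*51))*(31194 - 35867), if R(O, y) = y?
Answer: -163793323/9240 ≈ -17727.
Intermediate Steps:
n = 89/140 (n = -89*(-1/140) = 89/140 ≈ 0.63571)
P(B) = (89/140 + B)/(-13 + B) (P(B) = (B + 89/140)/(B - 13) = (89/140 + B)/(-13 + B))
(V(25, -153) + P(-2 - 1*51))*(31194 - 35867) = ((28 - 1*25) + (89/140 + (-2 - 1*51))/(-13 + (-2 - 1*51)))*(31194 - 35867) = ((28 - 25) + (89/140 + (-2 - 51))/(-13 + (-2 - 51)))*(-4673) = (3 + (89/140 - 53)/(-13 - 53))*(-4673) = (3 - 7331/140/(-66))*(-4673) = (3 - 1/66*(-7331/140))*(-4673) = (3 + 7331/9240)*(-4673) = (35051/9240)*(-4673) = -163793323/9240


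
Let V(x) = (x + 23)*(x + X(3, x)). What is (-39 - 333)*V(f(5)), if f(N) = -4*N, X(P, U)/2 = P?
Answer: 15624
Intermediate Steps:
X(P, U) = 2*P
V(x) = (6 + x)*(23 + x) (V(x) = (x + 23)*(x + 2*3) = (23 + x)*(x + 6) = (23 + x)*(6 + x) = (6 + x)*(23 + x))
(-39 - 333)*V(f(5)) = (-39 - 333)*(138 + (-4*5)² + 29*(-4*5)) = -372*(138 + (-20)² + 29*(-20)) = -372*(138 + 400 - 580) = -372*(-42) = 15624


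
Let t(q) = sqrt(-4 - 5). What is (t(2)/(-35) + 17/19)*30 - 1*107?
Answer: -1523/19 - 18*I/7 ≈ -80.158 - 2.5714*I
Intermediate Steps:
t(q) = 3*I (t(q) = sqrt(-9) = 3*I)
(t(2)/(-35) + 17/19)*30 - 1*107 = ((3*I)/(-35) + 17/19)*30 - 1*107 = ((3*I)*(-1/35) + 17*(1/19))*30 - 107 = (-3*I/35 + 17/19)*30 - 107 = (17/19 - 3*I/35)*30 - 107 = (510/19 - 18*I/7) - 107 = -1523/19 - 18*I/7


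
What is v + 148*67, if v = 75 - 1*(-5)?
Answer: 9996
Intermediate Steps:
v = 80 (v = 75 + 5 = 80)
v + 148*67 = 80 + 148*67 = 80 + 9916 = 9996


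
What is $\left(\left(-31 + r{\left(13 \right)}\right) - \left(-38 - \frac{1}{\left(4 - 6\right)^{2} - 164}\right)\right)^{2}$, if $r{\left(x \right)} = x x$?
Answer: $\frac{792929281}{25600} \approx 30974.0$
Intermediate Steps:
$r{\left(x \right)} = x^{2}$
$\left(\left(-31 + r{\left(13 \right)}\right) - \left(-38 - \frac{1}{\left(4 - 6\right)^{2} - 164}\right)\right)^{2} = \left(\left(-31 + 13^{2}\right) - \left(-38 - \frac{1}{\left(4 - 6\right)^{2} - 164}\right)\right)^{2} = \left(\left(-31 + 169\right) - \left(-38 - \frac{1}{\left(-2\right)^{2} - 164}\right)\right)^{2} = \left(138 - \left(-38 - \frac{1}{4 - 164}\right)\right)^{2} = \left(138 - \left(-38 - \frac{1}{-160}\right)\right)^{2} = \left(138 - \left(-38 - - \frac{1}{160}\right)\right)^{2} = \left(138 - \left(-38 + \frac{1}{160}\right)\right)^{2} = \left(138 - - \frac{6079}{160}\right)^{2} = \left(138 + \frac{6079}{160}\right)^{2} = \left(\frac{28159}{160}\right)^{2} = \frac{792929281}{25600}$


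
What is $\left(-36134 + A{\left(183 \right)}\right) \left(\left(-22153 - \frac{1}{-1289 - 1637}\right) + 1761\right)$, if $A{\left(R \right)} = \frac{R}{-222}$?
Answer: $\frac{159548161593207}{216524} \approx 7.3686 \cdot 10^{8}$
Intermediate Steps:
$A{\left(R \right)} = - \frac{R}{222}$ ($A{\left(R \right)} = R \left(- \frac{1}{222}\right) = - \frac{R}{222}$)
$\left(-36134 + A{\left(183 \right)}\right) \left(\left(-22153 - \frac{1}{-1289 - 1637}\right) + 1761\right) = \left(-36134 - \frac{61}{74}\right) \left(\left(-22153 - \frac{1}{-1289 - 1637}\right) + 1761\right) = \left(-36134 - \frac{61}{74}\right) \left(\left(-22153 - \frac{1}{-2926}\right) + 1761\right) = - \frac{2673977 \left(\left(-22153 - - \frac{1}{2926}\right) + 1761\right)}{74} = - \frac{2673977 \left(\left(-22153 + \frac{1}{2926}\right) + 1761\right)}{74} = - \frac{2673977 \left(- \frac{64819677}{2926} + 1761\right)}{74} = \left(- \frac{2673977}{74}\right) \left(- \frac{59666991}{2926}\right) = \frac{159548161593207}{216524}$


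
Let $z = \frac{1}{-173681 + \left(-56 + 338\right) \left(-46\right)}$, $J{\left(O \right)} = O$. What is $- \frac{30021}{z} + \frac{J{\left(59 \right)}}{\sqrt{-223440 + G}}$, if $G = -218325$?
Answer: $5603509713 - \frac{59 i \sqrt{49085}}{147255} \approx 5.6035 \cdot 10^{9} - 0.088768 i$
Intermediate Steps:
$z = - \frac{1}{186653}$ ($z = \frac{1}{-173681 + 282 \left(-46\right)} = \frac{1}{-173681 - 12972} = \frac{1}{-186653} = - \frac{1}{186653} \approx -5.3575 \cdot 10^{-6}$)
$- \frac{30021}{z} + \frac{J{\left(59 \right)}}{\sqrt{-223440 + G}} = - \frac{30021}{- \frac{1}{186653}} + \frac{59}{\sqrt{-223440 - 218325}} = \left(-30021\right) \left(-186653\right) + \frac{59}{\sqrt{-441765}} = 5603509713 + \frac{59}{3 i \sqrt{49085}} = 5603509713 + 59 \left(- \frac{i \sqrt{49085}}{147255}\right) = 5603509713 - \frac{59 i \sqrt{49085}}{147255}$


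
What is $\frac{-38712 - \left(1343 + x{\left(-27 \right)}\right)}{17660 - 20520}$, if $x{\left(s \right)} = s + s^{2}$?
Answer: $\frac{40757}{2860} \approx 14.251$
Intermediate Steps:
$\frac{-38712 - \left(1343 + x{\left(-27 \right)}\right)}{17660 - 20520} = \frac{-38712 - \left(1343 - 27 \left(1 - 27\right)\right)}{17660 - 20520} = \frac{-38712 - \left(1343 - -702\right)}{-2860} = \left(-38712 - 2045\right) \left(- \frac{1}{2860}\right) = \left(-40757\right) \left(- \frac{1}{2860}\right) = \frac{40757}{2860}$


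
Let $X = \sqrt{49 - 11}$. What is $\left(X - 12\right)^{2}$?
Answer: $\left(12 - \sqrt{38}\right)^{2} \approx 34.054$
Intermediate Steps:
$X = \sqrt{38} \approx 6.1644$
$\left(X - 12\right)^{2} = \left(\sqrt{38} - 12\right)^{2} = \left(-12 + \sqrt{38}\right)^{2}$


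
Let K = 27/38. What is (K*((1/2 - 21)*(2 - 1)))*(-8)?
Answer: 2214/19 ≈ 116.53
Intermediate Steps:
K = 27/38 (K = 27*(1/38) = 27/38 ≈ 0.71053)
(K*((1/2 - 21)*(2 - 1)))*(-8) = (27*((1/2 - 21)*(2 - 1))/38)*(-8) = (27*((½ - 21)*1)/38)*(-8) = (27*(-41/2*1)/38)*(-8) = ((27/38)*(-41/2))*(-8) = -1107/76*(-8) = 2214/19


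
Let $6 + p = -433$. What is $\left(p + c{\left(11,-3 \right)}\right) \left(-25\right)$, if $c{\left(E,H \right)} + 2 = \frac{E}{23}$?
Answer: $\frac{253300}{23} \approx 11013.0$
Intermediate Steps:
$p = -439$ ($p = -6 - 433 = -439$)
$c{\left(E,H \right)} = -2 + \frac{E}{23}$
$\left(p + c{\left(11,-3 \right)}\right) \left(-25\right) = \left(-439 + \left(-2 + \frac{1}{23} \cdot 11\right)\right) \left(-25\right) = \left(-439 + \left(-2 + \frac{11}{23}\right)\right) \left(-25\right) = \left(-439 - \frac{35}{23}\right) \left(-25\right) = \left(- \frac{10132}{23}\right) \left(-25\right) = \frac{253300}{23}$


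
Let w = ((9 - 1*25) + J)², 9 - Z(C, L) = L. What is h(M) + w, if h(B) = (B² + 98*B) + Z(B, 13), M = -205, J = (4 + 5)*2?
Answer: 21935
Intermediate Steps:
Z(C, L) = 9 - L
J = 18 (J = 9*2 = 18)
w = 4 (w = ((9 - 1*25) + 18)² = ((9 - 25) + 18)² = (-16 + 18)² = 2² = 4)
h(B) = -4 + B² + 98*B (h(B) = (B² + 98*B) + (9 - 1*13) = (B² + 98*B) + (9 - 13) = (B² + 98*B) - 4 = -4 + B² + 98*B)
h(M) + w = (-4 + (-205)² + 98*(-205)) + 4 = (-4 + 42025 - 20090) + 4 = 21931 + 4 = 21935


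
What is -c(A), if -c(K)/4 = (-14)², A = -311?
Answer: 784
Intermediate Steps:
c(K) = -784 (c(K) = -4*(-14)² = -4*196 = -784)
-c(A) = -1*(-784) = 784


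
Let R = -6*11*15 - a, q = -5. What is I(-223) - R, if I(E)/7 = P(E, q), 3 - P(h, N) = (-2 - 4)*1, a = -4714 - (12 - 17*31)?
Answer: -3146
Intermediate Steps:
a = -4199 (a = -4714 - (12 - 527) = -4714 - 1*(-515) = -4714 + 515 = -4199)
P(h, N) = 9 (P(h, N) = 3 - (-2 - 4) = 3 - (-6) = 3 - 1*(-6) = 3 + 6 = 9)
I(E) = 63 (I(E) = 7*9 = 63)
R = 3209 (R = -6*11*15 - 1*(-4199) = -66*15 + 4199 = -990 + 4199 = 3209)
I(-223) - R = 63 - 1*3209 = 63 - 3209 = -3146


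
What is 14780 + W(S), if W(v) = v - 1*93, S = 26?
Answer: 14713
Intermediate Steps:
W(v) = -93 + v (W(v) = v - 93 = -93 + v)
14780 + W(S) = 14780 + (-93 + 26) = 14780 - 67 = 14713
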